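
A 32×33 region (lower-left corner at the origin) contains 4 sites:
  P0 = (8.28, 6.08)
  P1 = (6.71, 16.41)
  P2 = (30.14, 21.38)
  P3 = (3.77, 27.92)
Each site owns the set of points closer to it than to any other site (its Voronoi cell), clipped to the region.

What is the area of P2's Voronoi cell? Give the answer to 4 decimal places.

1. box [0,32]×[0,33]: [(0, 0) (32, 0) (32, 33) (0, 33)]
2. ⊥bis P2·P0 via (19.21,13.73): [(28.8197, 0) (32, 0) (32, 33) (5.7228, 33)]  |A|=486.0486
3. ⊥bis P2·P1 via (18.425,18.895): [(19.6557, 13.0932) (28.8197, 0) (32, 0) (32, 33) (15.433, 33)]  |A|=389.3986
4. ⊥bis P2·P3 via (16.955,24.65): [(17.0893, 25.1917) (19.6557, 13.0932) (28.8197, 0) (32, 0) (32, 33) (19.0259, 33)]  |A|=375.3716
5. canonical 6-gon: [(17.0893, 25.1917) (19.6557, 13.0932) (28.8197, 0) (32, 0) (32, 33) (19.0259, 33)]
6. shoelace: 375.3716

Area of P2's cell: 375.3716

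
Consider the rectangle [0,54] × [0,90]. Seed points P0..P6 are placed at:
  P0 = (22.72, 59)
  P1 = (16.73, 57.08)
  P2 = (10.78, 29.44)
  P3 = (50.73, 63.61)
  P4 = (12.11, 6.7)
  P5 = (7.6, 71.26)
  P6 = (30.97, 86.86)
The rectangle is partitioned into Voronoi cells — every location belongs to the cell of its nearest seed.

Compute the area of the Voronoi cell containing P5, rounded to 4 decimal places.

1. box [0,54]×[0,90]: [(0, 0) (54, 0) (54, 90) (0, 90)]
2. ⊥bis P5·P0 via (15.16,65.13): [(0, 46.4335) (35.3258, 90) (0, 90)]  |A|=769.5099
3. ⊥bis P5·P1 via (12.165,64.17): [(0, 56.3374) (16.8029, 67.1562) (35.3258, 90) (0, 90)]  |A|=686.3026
4. ⊥bis P5·P2 via (9.19,50.35): [(0, 56.3374) (16.8029, 67.1562) (35.3258, 90) (0, 90)]  |A|=686.3026
5. ⊥bis P5·P3 via (29.165,67.435): [(0, 56.3374) (16.8029, 67.1562) (32.563, 86.5928) (33.1674, 90) (0, 90)]  |A|=682.6256
6. ⊥bis P5·P4 via (9.855,38.98): [(0, 56.3374) (16.8029, 67.1562) (32.563, 86.5928) (33.1674, 90) (0, 90)]  |A|=682.6256
7. ⊥bis P5·P6 via (19.285,79.06): [(0, 56.3374) (16.8029, 67.1562) (22.5225, 74.21) (11.9823, 90) (0, 90)]  |A|=502.006
8. canonical 5-gon: [(0, 56.3374) (16.8029, 67.1562) (22.5225, 74.21) (11.9823, 90) (0, 90)]
9. shoelace: 502.006

Area of P5's cell: 502.0060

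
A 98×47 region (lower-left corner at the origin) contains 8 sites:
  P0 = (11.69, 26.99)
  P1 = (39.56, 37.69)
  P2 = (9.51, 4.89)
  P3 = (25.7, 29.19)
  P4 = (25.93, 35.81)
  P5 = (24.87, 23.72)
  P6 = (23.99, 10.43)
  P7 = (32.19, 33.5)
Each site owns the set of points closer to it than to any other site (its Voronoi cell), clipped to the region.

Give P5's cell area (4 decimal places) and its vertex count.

Area of P5's cell: 201.6627 (4 vertices)

1. box [0,98]×[0,47]: [(0, 0) (98, 0) (98, 47) (0, 47)]
2. ⊥bis P5·P0 via (18.28,25.355): [(11.9893, 0) (98, 0) (98, 47) (23.6502, 47)]  |A|=3768.4709
3. ⊥bis P5·P1 via (32.215,30.705): [(22.216, 41.2193) (11.9893, 0) (61.4151, 0)]  |A|=1018.6478
4. ⊥bis P5·P2 via (17.19,14.305): [(22.216, 41.2193) (15.8164, 15.4254) (34.7267, 0) (61.4151, 0)]  |A|=843.2812
5. ⊥bis P5·P3 via (25.285,26.455): [(38.1069, 24.5094) (18.7972, 27.4394) (15.8164, 15.4254) (34.7267, 0) (61.4151, 0)]  |A|=705.2295
6. ⊥bis P5·P4 via (25.4,29.765): [(38.1069, 24.5094) (18.7972, 27.4394) (15.8164, 15.4254) (34.7267, 0) (61.4151, 0)]  |A|=705.2295
7. ⊥bis P5·P6 via (24.43,17.075): [(46.5712, 15.6089) (38.1069, 24.5094) (18.7972, 27.4394) (16.3583, 17.6095)]  |A|=224.4687
8. ⊥bis P5·P7 via (28.53,28.61): [(45.8352, 15.6577) (32.9665, 25.2894) (18.7972, 27.4394) (16.3583, 17.6095)]  |A|=201.6627
9. canonical 4-gon: [(45.8352, 15.6577) (32.9665, 25.2894) (18.7972, 27.4394) (16.3583, 17.6095)]
10. shoelace: 201.6627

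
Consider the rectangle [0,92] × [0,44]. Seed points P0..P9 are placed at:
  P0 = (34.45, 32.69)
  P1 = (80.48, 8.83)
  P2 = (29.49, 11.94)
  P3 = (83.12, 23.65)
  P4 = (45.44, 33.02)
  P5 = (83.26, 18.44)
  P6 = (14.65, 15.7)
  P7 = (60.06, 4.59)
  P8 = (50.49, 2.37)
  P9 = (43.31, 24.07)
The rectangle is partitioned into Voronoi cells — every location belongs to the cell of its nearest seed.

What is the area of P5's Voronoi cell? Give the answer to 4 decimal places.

1. box [0,92]×[0,44]: [(0, 0) (92, 0) (92, 44) (0, 44)]
2. ⊥bis P5·P0 via (58.855,25.565): [(51.3913, 0) (92, 0) (92, 44) (64.2371, 44)]  |A|=1504.175
3. ⊥bis P5·P1 via (81.87,13.635): [(57.4357, 20.7034) (92, 10.7046) (92, 44) (64.2371, 44)]  |A|=898.8079
4. ⊥bis P5·P2 via (56.375,15.19): [(57.4357, 20.7034) (92, 10.7046) (92, 44) (64.2371, 44)]  |A|=898.8079
5. ⊥bis P5·P3 via (83.19,21.045): [(58.5442, 20.3827) (92, 10.7046) (92, 21.2817)]  |A|=176.9337
6. ⊥bis P5·P4 via (64.35,25.73): [(62.3278, 20.4844) (61.9129, 19.4082) (92, 10.7046) (92, 21.2817)]  |A|=174.9189
7. ⊥bis P5·P6 via (48.955,17.07): [(62.3278, 20.4844) (61.9129, 19.4082) (92, 10.7046) (92, 21.2817)]  |A|=174.9189
8. ⊥bis P5·P7 via (71.66,11.515): [(66.2426, 20.5896) (67.9989, 17.6477) (92, 10.7046) (92, 21.2817)]  |A|=165.4279
9. ⊥bis P5·P8 via (66.875,10.405): [(66.2426, 20.5896) (67.9989, 17.6477) (92, 10.7046) (92, 21.2817)]  |A|=165.4279
10. ⊥bis P5·P9 via (63.285,21.255): [(66.2426, 20.5896) (67.9989, 17.6477) (92, 10.7046) (92, 21.2817)]  |A|=165.4279
11. canonical 4-gon: [(66.2426, 20.5896) (67.9989, 17.6477) (92, 10.7046) (92, 21.2817)]
12. shoelace: 165.4279

Area of P5's cell: 165.4279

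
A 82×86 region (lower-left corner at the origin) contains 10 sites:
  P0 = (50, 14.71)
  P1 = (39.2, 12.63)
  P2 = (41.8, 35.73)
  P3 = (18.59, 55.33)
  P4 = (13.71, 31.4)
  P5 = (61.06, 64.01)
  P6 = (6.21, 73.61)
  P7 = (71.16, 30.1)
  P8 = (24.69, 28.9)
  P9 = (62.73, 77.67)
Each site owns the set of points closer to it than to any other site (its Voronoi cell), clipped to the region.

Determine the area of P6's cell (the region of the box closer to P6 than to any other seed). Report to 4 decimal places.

Area of P6's cell: 625.9018

1. box [0,82]×[0,86]: [(0, 0) (82, 0) (82, 86) (0, 86)]
2. ⊥bis P6·P0 via (28.105,44.16): [(0, 23.265) (82, 84.229) (82, 86) (0, 86)]  |A|=2644.7491
3. ⊥bis P6·P1 via (22.705,43.12): [(0, 30.8367) (37.3973, 51.0685) (82, 84.229) (82, 86) (0, 86)]  |A|=2503.1684
4. ⊥bis P6·P2 via (24.005,54.67): [(0, 32.1162) (57.3509, 86) (0, 86)]  |A|=1545.1421
5. ⊥bis P6·P3 via (12.4,64.47): [(0, 56.0722) (44.1907, 86) (0, 86)]  |A|=661.2649
6. ⊥bis P6·P4 via (9.96,52.505): [(0, 56.0722) (44.1907, 86) (0, 86)]  |A|=661.2649
7. ⊥bis P6·P5 via (33.635,68.81): [(0, 56.0722) (35.6288, 80.2015) (36.6436, 86) (0, 86)]  |A|=639.3843
8. ⊥bis P6·P7 via (38.685,51.855): [(0, 56.0722) (35.6288, 80.2015) (36.6436, 86) (0, 86)]  |A|=639.3843
9. ⊥bis P6·P8 via (15.45,51.255): [(0, 56.0722) (35.6288, 80.2015) (36.6436, 86) (0, 86)]  |A|=639.3843
10. ⊥bis P6·P9 via (34.47,75.64): [(0, 56.0722) (34.2113, 79.2415) (33.7258, 86) (0, 86)]  |A|=625.9018
11. canonical 4-gon: [(0, 56.0722) (34.2113, 79.2415) (33.7258, 86) (0, 86)]
12. shoelace: 625.9018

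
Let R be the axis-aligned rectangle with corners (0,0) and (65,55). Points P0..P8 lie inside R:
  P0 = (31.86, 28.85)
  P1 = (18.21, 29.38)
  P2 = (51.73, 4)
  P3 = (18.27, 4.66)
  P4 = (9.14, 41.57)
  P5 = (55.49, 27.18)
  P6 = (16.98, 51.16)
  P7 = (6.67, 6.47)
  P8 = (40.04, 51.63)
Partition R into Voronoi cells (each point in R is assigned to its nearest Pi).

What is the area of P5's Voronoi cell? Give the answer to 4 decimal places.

Area of P5's cell: 600.1549

1. box [0,65]×[0,55]: [(0, 0) (65, 0) (65, 55) (0, 55)]
2. ⊥bis P5·P0 via (43.675,28.015): [(41.6951, 0) (65, 0) (65, 55) (45.5821, 55)]  |A|=1174.8768
3. ⊥bis P5·P1 via (36.85,28.28): [(41.6951, 0) (65, 0) (65, 55) (45.5821, 55)]  |A|=1174.8768
4. ⊥bis P5·P2 via (53.61,15.59): [(42.9194, 17.3241) (65, 13.7424) (65, 55) (45.5821, 55)]  |A|=821.2882
5. ⊥bis P5·P3 via (36.88,15.92): [(42.9194, 17.3241) (65, 13.7424) (65, 55) (45.5821, 55)]  |A|=821.2882
6. ⊥bis P5·P4 via (32.315,34.375): [(42.9194, 17.3241) (65, 13.7424) (65, 55) (45.5821, 55)]  |A|=821.2882
7. ⊥bis P5·P6 via (36.235,39.17): [(45.5168, 54.0758) (42.9194, 17.3241) (65, 13.7424) (65, 55) (46.0923, 55)]  |A|=821.0525
8. ⊥bis P5·P7 via (31.08,16.825): [(45.5168, 54.0758) (42.9194, 17.3241) (65, 13.7424) (65, 55) (46.0923, 55)]  |A|=821.0525
9. ⊥bis P5·P8 via (47.765,39.405): [(44.3264, 37.2321) (42.9194, 17.3241) (65, 13.7424) (65, 50.2958)]  |A|=600.1549
10. canonical 4-gon: [(44.3264, 37.2321) (42.9194, 17.3241) (65, 13.7424) (65, 50.2958)]
11. shoelace: 600.1549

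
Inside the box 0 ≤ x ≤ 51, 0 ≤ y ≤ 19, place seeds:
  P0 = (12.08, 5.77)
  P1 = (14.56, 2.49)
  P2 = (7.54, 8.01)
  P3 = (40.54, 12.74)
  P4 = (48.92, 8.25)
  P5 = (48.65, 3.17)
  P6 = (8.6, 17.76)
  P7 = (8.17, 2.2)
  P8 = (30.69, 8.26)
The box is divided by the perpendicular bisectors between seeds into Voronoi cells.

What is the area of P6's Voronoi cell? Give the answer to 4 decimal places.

1. box [0,51]×[0,19]: [(0, 0) (51, 0) (51, 19) (0, 19)]
2. ⊥bis P6·P0 via (10.34,11.765): [(0, 8.7639) (35.2675, 19) (0, 19)]  |A|=180.5008
3. ⊥bis P6·P1 via (11.58,10.125): [(0, 8.7639) (31.5658, 17.9256) (34.3185, 19) (0, 19)]  |A|=179.991
4. ⊥bis P6·P2 via (8.07,12.885): [(0, 13.7624) (12.5287, 12.4003) (31.5658, 17.9256) (34.3185, 19) (0, 19)]  |A|=148.6789
5. ⊥bis P6·P3 via (24.57,15.25): [(0, 13.7624) (12.5287, 12.4003) (24.6762, 15.926) (25.1594, 19) (0, 19)]  |A|=133.6524
6. ⊥bis P6·P4 via (28.76,13.005): [(0, 13.7624) (12.5287, 12.4003) (24.6762, 15.926) (25.1594, 19) (0, 19)]  |A|=133.6524
7. ⊥bis P6·P5 via (28.625,10.465): [(0, 13.7624) (12.5287, 12.4003) (24.6762, 15.926) (25.1594, 19) (0, 19)]  |A|=133.6524
8. ⊥bis P6·P7 via (8.385,9.98): [(0, 13.7624) (12.5287, 12.4003) (24.6762, 15.926) (25.1594, 19) (0, 19)]  |A|=133.6524
9. ⊥bis P6·P8 via (19.645,13.01): [(0, 13.7624) (12.5287, 12.4003) (20.3603, 14.6733) (22.2211, 19) (0, 19)]  |A|=120.9648
10. canonical 5-gon: [(0, 13.7624) (12.5287, 12.4003) (20.3603, 14.6733) (22.2211, 19) (0, 19)]
11. shoelace: 120.9648

Area of P6's cell: 120.9648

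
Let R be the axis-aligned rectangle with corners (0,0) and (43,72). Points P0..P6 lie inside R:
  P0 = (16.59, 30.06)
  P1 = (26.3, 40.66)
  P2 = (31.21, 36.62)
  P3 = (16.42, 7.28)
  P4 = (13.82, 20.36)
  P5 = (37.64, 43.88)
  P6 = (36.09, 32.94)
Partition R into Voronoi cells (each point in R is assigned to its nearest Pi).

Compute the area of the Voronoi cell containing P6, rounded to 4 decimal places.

1. box [0,43]×[0,72]: [(0, 0) (43, 0) (43, 72) (0, 72)]
2. ⊥bis P6·P0 via (26.34,31.5): [(30.9923, 0) (43, 0) (43, 72) (20.3585, 72)]  |A|=1247.3723
3. ⊥bis P6·P1 via (31.195,36.8): [(26.4466, 30.7784) (30.9923, 0) (43, 0) (43, 51.7703)]  |A|=613.2766
4. ⊥bis P6·P2 via (33.65,34.78): [(27.1321, 26.1367) (30.9923, 0) (43, 0) (43, 47.1789)]  |A|=531.2356
5. ⊥bis P6·P3 via (26.255,20.11): [(27.1321, 26.1367) (28.2478, 18.5824) (43, 7.2739) (43, 47.1789)]  |A|=366.017
6. ⊥bis P6·P4 via (24.955,26.65): [(27.1321, 26.1367) (27.8002, 21.6132) (30.478, 16.8728) (43, 7.2739) (43, 47.1789)]  |A|=363.02
7. ⊥bis P6·P5 via (36.865,38.41): [(36.4335, 38.4711) (27.1321, 26.1367) (27.8002, 21.6132) (30.478, 16.8728) (43, 7.2739) (43, 37.5408)]  |A|=331.3755
8. canonical 6-gon: [(36.4335, 38.4711) (27.1321, 26.1367) (27.8002, 21.6132) (30.478, 16.8728) (43, 7.2739) (43, 37.5408)]
9. shoelace: 331.3755

Area of P6's cell: 331.3755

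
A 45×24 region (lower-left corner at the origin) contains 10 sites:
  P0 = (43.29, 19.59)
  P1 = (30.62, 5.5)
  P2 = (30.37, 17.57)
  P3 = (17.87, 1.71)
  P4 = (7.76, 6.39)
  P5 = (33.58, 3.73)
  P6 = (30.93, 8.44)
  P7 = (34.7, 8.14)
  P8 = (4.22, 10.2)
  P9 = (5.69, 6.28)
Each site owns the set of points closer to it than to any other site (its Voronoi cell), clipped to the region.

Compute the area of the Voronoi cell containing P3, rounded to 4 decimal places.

Area of P3's cell: 121.9856

1. box [0,45]×[0,24]: [(0, 0) (45, 0) (45, 24) (0, 24)]
2. ⊥bis P3·P0 via (30.58,10.65): [(0, 0) (38.071, 0) (21.1898, 24) (0, 24)]  |A|=711.1304
3. ⊥bis P3·P1 via (24.245,3.605): [(0, 0) (25.3166, 0) (18.1825, 24) (0, 24)]  |A|=521.9891
4. ⊥bis P3·P2 via (24.12,9.64): [(0, 0) (25.3166, 0) (21.9404, 11.3578) (5.9, 24) (0, 24)]  |A|=444.3505
5. ⊥bis P3·P4 via (12.815,4.05): [(10.9402, 0) (25.3166, 0) (21.9404, 11.3578) (17.7329, 14.674)]  |A|=123.7754
6. ⊥bis P3·P5 via (25.725,2.72): [(10.9402, 0) (25.3166, 0) (21.9404, 11.3578) (17.7329, 14.674)]  |A|=123.7754
7. ⊥bis P3·P6 via (24.4,5.075): [(10.9402, 0) (25.3166, 0) (23.0011, 7.7897) (20.6303, 12.3904) (17.7329, 14.674)]  |A|=121.9856
8. ⊥bis P3·P7 via (26.285,4.925): [(10.9402, 0) (25.3166, 0) (23.0011, 7.7897) (20.6303, 12.3904) (17.7329, 14.674)]  |A|=121.9856
9. ⊥bis P3·P8 via (11.045,5.955): [(10.9402, 0) (25.3166, 0) (23.0011, 7.7897) (20.6303, 12.3904) (17.7329, 14.674)]  |A|=121.9856
10. ⊥bis P3·P9 via (11.78,3.995): [(10.9402, 0) (25.3166, 0) (23.0011, 7.7897) (20.6303, 12.3904) (17.7329, 14.674)]  |A|=121.9856
11. canonical 5-gon: [(10.9402, 0) (25.3166, 0) (23.0011, 7.7897) (20.6303, 12.3904) (17.7329, 14.674)]
12. shoelace: 121.9856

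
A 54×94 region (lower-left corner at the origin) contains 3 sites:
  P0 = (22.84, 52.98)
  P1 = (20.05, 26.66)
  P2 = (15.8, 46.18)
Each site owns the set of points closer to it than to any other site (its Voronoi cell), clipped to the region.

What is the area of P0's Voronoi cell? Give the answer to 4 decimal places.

Area of P0's cell: 2550.9574

1. box [0,54]×[0,94]: [(0, 0) (54, 0) (54, 94) (0, 94)]
2. ⊥bis P0·P1 via (21.445,39.82): [(0, 42.0932) (54, 36.3691) (54, 94) (0, 94)]  |A|=2957.5177
3. ⊥bis P0·P2 via (19.32,49.58): [(0, 69.5819) (29.5802, 38.9576) (54, 36.3691) (54, 94) (0, 94)]  |A|=2550.9574
4. canonical 5-gon: [(0, 69.5819) (29.5802, 38.9576) (54, 36.3691) (54, 94) (0, 94)]
5. shoelace: 2550.9574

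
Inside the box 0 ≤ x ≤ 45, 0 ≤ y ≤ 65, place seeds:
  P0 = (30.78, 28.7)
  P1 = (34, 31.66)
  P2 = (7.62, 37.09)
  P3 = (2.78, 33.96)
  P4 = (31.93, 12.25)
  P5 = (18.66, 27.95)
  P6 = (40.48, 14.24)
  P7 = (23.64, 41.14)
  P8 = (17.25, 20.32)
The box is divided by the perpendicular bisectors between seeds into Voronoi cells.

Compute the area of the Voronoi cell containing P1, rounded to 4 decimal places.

1. box [0,45]×[0,65]: [(0, 0) (45, 0) (45, 65) (0, 65)]
2. ⊥bis P1·P0 via (32.39,30.18): [(45, 16.4624) (45, 65) (0.3816, 65)]  |A|=1082.837
3. ⊥bis P1·P2 via (20.81,34.375): [(22.2231, 41.24) (45, 16.4624) (45, 65) (27.1138, 65)]  |A|=765.2577
4. ⊥bis P1·P3 via (18.39,32.81): [(22.2231, 41.24) (45, 16.4624) (45, 65) (27.1138, 65)]  |A|=765.2577
5. ⊥bis P1·P4 via (32.965,21.955): [(22.2231, 41.24) (40.7102, 21.129) (45, 20.6715) (45, 65) (27.1138, 65)]  |A|=756.2294
6. ⊥bis P1·P5 via (26.33,29.805): [(22.8398, 44.2362) (24.0433, 39.2598) (40.7102, 21.129) (45, 20.6715) (45, 65) (27.1138, 65)]  |A|=752.8919
7. ⊥bis P1·P6 via (37.24,22.95): [(22.8398, 44.2362) (24.0433, 39.2598) (38.5785, 23.4479) (45, 25.8366) (45, 65) (27.1138, 65)]  |A|=731.8218
8. ⊥bis P1·P7 via (28.82,36.4): [(27.7486, 35.2291) (38.5785, 23.4479) (45, 25.8366) (45, 54.0819)]  |A|=294.3973
9. ⊥bis P1·P8 via (25.625,25.99): [(27.7486, 35.2291) (38.5785, 23.4479) (45, 25.8366) (45, 54.0819)]  |A|=294.3973
10. canonical 4-gon: [(27.7486, 35.2291) (38.5785, 23.4479) (45, 25.8366) (45, 54.0819)]
11. shoelace: 294.3973

Area of P1's cell: 294.3973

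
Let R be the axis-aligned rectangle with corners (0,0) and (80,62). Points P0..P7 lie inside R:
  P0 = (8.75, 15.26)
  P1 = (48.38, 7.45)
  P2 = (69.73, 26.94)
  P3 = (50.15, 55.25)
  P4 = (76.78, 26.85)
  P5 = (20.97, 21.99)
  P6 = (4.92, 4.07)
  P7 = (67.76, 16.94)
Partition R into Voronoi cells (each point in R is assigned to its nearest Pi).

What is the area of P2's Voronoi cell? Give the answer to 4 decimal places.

Area of P2's cell: 456.2025

1. box [0,80]×[0,62]: [(0, 0) (80, 0) (80, 62) (0, 62)]
2. ⊥bis P2·P0 via (39.24,21.1): [(43.2815, 0) (80, 0) (80, 62) (31.4061, 62)]  |A|=2644.6862
3. ⊥bis P2·P1 via (59.055,17.195): [(34.9251, 43.6277) (74.752, 0) (80, 0) (80, 62) (31.4061, 62)]  |A|=1958.1925
4. ⊥bis P2·P3 via (59.94,41.095): [(46.0236, 31.47) (74.752, 0) (80, 0) (80, 54.9691)]  |A|=1016.403
5. ⊥bis P2·P4 via (73.255,26.895): [(73.5565, 50.5126) (46.0236, 31.47) (72.937, 1.9881)]  |A|=662.1107
6. ⊥bis P2·P5 via (45.35,24.465): [(73.5565, 50.5126) (46.0236, 31.47) (72.937, 1.9881)]  |A|=662.1107
7. ⊥bis P2·P6 via (37.325,15.505): [(73.5565, 50.5126) (46.0236, 31.47) (72.937, 1.9881)]  |A|=662.1107
8. ⊥bis P2·P7 via (68.745,21.94): [(73.1806, 21.0662) (73.5565, 50.5126) (46.0236, 31.47) (51.6489, 25.3079)]  |A|=456.2025
9. canonical 4-gon: [(73.1806, 21.0662) (73.5565, 50.5126) (46.0236, 31.47) (51.6489, 25.3079)]
10. shoelace: 456.2025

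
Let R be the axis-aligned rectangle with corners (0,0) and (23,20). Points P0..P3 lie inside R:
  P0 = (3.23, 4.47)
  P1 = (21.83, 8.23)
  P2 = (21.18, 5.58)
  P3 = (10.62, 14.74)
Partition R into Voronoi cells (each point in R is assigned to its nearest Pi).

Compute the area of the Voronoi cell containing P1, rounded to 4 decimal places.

1. box [0,23]×[0,20]: [(0, 0) (23, 0) (23, 20) (0, 20)]
2. ⊥bis P1·P0 via (12.53,6.35): [(13.8137, 0) (23, 0) (23, 20) (9.7706, 20)]  |A|=224.157
3. ⊥bis P1·P2 via (21.505,6.905): [(11.9437, 9.2502) (23, 6.5383) (23, 20) (9.7706, 20)]  |A|=145.5245
4. ⊥bis P1·P3 via (16.225,11.485): [(14.5552, 8.6097) (23, 6.5383) (23, 20) (21.1699, 20)]  |A|=67.2632
5. canonical 4-gon: [(14.5552, 8.6097) (23, 6.5383) (23, 20) (21.1699, 20)]
6. shoelace: 67.2632

Area of P1's cell: 67.2632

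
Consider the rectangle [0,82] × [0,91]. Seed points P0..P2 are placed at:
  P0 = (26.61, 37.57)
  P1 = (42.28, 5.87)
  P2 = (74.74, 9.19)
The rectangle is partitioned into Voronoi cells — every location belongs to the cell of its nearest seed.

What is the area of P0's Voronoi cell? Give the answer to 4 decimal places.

1. box [0,82]×[0,91]: [(0, 0) (82, 0) (82, 91) (0, 91)]
2. ⊥bis P0·P1 via (34.445,21.72): [(0, 4.6931) (82, 45.2275) (82, 91) (0, 91)]  |A|=5415.2571
3. ⊥bis P0·P2 via (50.675,23.38): [(0, 4.6931) (55.9703, 32.3604) (82, 76.5045) (82, 91) (0, 91)]  |A|=5008.1925
4. canonical 5-gon: [(0, 4.6931) (55.9703, 32.3604) (82, 76.5045) (82, 91) (0, 91)]
5. shoelace: 5008.1925

Area of P0's cell: 5008.1925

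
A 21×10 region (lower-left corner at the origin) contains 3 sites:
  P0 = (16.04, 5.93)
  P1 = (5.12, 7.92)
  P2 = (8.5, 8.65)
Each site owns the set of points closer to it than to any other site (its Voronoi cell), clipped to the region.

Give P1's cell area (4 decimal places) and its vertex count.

1. box [0,21]×[0,10]: [(0, 0) (21, 0) (21, 10) (0, 10)]
2. ⊥bis P1·P0 via (10.58,6.925): [(0, 0) (9.318, 0) (11.1404, 10) (0, 10)]  |A|=102.292
3. ⊥bis P1·P2 via (6.81,8.285): [(0, 0) (8.5994, 0) (6.4396, 10) (0, 10)]  |A|=75.1948
4. canonical 4-gon: [(0, 0) (8.5994, 0) (6.4396, 10) (0, 10)]
5. shoelace: 75.1948

Area of P1's cell: 75.1948 (4 vertices)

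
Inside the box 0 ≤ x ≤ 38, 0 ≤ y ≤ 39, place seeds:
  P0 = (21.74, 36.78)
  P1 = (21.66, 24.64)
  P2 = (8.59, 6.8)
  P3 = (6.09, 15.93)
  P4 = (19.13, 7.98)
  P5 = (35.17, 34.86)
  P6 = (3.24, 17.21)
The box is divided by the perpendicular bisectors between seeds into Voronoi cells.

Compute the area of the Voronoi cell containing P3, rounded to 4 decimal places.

1. box [0,38]×[0,39]: [(0, 0) (38, 0) (38, 39) (0, 39)]
2. ⊥bis P3·P0 via (13.915,26.355): [(0, 36.7996) (0, 0) (38, 0) (38, 8.2768)]  |A|=856.4517
3. ⊥bis P3·P1 via (13.875,20.285): [(7.9926, 30.8003) (0, 36.7996) (0, 0) (25.2226, 0)]  |A|=535.4951
4. ⊥bis P3·P2 via (7.34,11.365): [(17.3341, 14.1016) (7.9926, 30.8003) (0, 36.7996) (0, 9.3551)]  |A|=276.5743
5. ⊥bis P3·P4 via (12.61,11.955): [(13.2343, 12.979) (15.6998, 17.023) (7.9926, 30.8003) (0, 36.7996) (0, 9.3551)]  |A|=269.6684
6. ⊥bis P3·P5 via (20.63,25.395): [(13.2343, 12.979) (15.6998, 17.023) (7.9926, 30.8003) (0, 36.7996) (0, 9.3551)]  |A|=269.6684
7. ⊥bis P3·P6 via (4.665,16.57): [(1.6244, 9.7999) (13.2343, 12.979) (15.6998, 17.023) (9.6919, 27.7627)]  |A|=116.8366
8. canonical 4-gon: [(1.6244, 9.7999) (13.2343, 12.979) (15.6998, 17.023) (9.6919, 27.7627)]
9. shoelace: 116.8366

Area of P3's cell: 116.8366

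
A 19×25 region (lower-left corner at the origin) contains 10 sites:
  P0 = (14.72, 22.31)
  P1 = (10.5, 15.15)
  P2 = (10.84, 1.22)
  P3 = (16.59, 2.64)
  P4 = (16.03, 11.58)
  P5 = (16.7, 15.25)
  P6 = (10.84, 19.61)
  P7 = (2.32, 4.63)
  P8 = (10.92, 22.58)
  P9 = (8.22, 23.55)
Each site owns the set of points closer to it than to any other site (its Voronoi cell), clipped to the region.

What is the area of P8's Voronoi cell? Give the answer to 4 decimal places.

1. box [0,19]×[0,25]: [(0, 0) (19, 0) (19, 25) (0, 25)]
2. ⊥bis P8·P0 via (12.82,22.445): [(0, 0) (11.2252, 0) (13.0015, 25) (0, 25)]  |A|=302.8345
3. ⊥bis P8·P1 via (10.71,18.865): [(0, 19.4704) (12.5582, 18.7605) (13.0015, 25) (0, 25)]  |A|=75.2823
4. ⊥bis P8·P2 via (10.88,11.9): [(0, 19.4704) (12.5582, 18.7605) (13.0015, 25) (0, 25)]  |A|=75.2823
5. ⊥bis P8·P3 via (13.755,12.61): [(0, 19.4704) (12.5582, 18.7605) (13.0015, 25) (0, 25)]  |A|=75.2823
6. ⊥bis P8·P4 via (13.475,17.08): [(0, 19.4704) (12.5582, 18.7605) (13.0015, 25) (0, 25)]  |A|=75.2823
7. ⊥bis P8·P5 via (13.81,18.915): [(0, 19.4704) (12.5582, 18.7605) (13.0015, 25) (0, 25)]  |A|=75.2823
8. ⊥bis P8·P6 via (10.88,21.095): [(0, 21.3881) (12.7206, 21.0454) (13.0015, 25) (0, 25)]  |A|=48.6807
9. ⊥bis P8·P7 via (6.62,13.605): [(0, 21.3881) (12.7206, 21.0454) (13.0015, 25) (0, 25)]  |A|=48.6807
10. ⊥bis P8·P9 via (9.57,23.065): [(8.8816, 21.1488) (12.7206, 21.0454) (13.0015, 25) (10.2652, 25)]  |A|=12.8744
11. canonical 4-gon: [(8.8816, 21.1488) (12.7206, 21.0454) (13.0015, 25) (10.2652, 25)]
12. shoelace: 12.8744

Area of P8's cell: 12.8744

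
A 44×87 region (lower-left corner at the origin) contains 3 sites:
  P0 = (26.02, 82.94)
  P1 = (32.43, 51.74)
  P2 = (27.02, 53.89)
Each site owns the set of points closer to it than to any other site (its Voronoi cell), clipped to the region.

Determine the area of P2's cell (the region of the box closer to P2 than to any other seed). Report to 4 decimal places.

1. box [0,44]×[0,87]: [(0, 0) (44, 0) (44, 87) (0, 87)]
2. ⊥bis P2·P0 via (26.52,68.415): [(0, 67.5021) (0, 0) (44, 0) (44, 69.0167)]  |A|=3003.4139
3. ⊥bis P2·P1 via (29.725,52.815): [(36.0551, 68.7432) (0, 67.5021) (0, 0) (8.7357, 0)]  |A|=1517.1557
4. canonical 4-gon: [(36.0551, 68.7432) (0, 67.5021) (0, 0) (8.7357, 0)]
5. shoelace: 1517.1557

Area of P2's cell: 1517.1557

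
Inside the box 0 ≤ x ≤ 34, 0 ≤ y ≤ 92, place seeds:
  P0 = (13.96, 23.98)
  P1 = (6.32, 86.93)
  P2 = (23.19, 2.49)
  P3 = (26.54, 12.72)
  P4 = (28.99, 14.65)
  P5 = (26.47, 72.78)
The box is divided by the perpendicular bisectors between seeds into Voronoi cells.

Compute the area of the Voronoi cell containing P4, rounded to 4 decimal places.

1. box [0,34]×[0,92]: [(0, 0) (34, 0) (34, 92) (0, 92)]
2. ⊥bis P4·P0 via (21.475,19.315): [(9.485, 0) (34, 0) (34, 39.4919)]  |A|=484.0713
3. ⊥bis P4·P1 via (17.655,50.79): [(9.485, 0) (34, 0) (34, 39.4919)]  |A|=484.0713
4. ⊥bis P4·P2 via (26.09,8.57): [(17.383, 12.723) (34, 4.7971) (34, 39.4919)]  |A|=288.2621
5. ⊥bis P4·P3 via (27.765,13.685): [(22.2925, 20.6319) (34, 5.7701) (34, 39.4919)]  |A|=197.399
6. ⊥bis P4·P5 via (27.73,43.715): [(22.2925, 20.6319) (34, 5.7701) (34, 39.4919)]  |A|=197.399
7. canonical 3-gon: [(22.2925, 20.6319) (34, 5.7701) (34, 39.4919)]
8. shoelace: 197.399

Area of P4's cell: 197.3990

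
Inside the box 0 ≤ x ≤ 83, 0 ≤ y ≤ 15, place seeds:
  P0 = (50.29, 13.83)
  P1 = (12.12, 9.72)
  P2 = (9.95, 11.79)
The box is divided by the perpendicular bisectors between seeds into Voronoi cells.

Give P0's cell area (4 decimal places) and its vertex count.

Area of P0's cell: 770.0203 (4 vertices)

1. box [0,83]×[0,15]: [(0, 0) (83, 0) (83, 15) (0, 15)]
2. ⊥bis P0·P1 via (31.205,11.775): [(32.4729, 0) (83, 0) (83, 15) (30.8577, 15)]  |A|=770.0203
3. ⊥bis P0·P2 via (30.12,12.81): [(32.4729, 0) (83, 0) (83, 15) (30.8577, 15)]  |A|=770.0203
4. canonical 4-gon: [(32.4729, 0) (83, 0) (83, 15) (30.8577, 15)]
5. shoelace: 770.0203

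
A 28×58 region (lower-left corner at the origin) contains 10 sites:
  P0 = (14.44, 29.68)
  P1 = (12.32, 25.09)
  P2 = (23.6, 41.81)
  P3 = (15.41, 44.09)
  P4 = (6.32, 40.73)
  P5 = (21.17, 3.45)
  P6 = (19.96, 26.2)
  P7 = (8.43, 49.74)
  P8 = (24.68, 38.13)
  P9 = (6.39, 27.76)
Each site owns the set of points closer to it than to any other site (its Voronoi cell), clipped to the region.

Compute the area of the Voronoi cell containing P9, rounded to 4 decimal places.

1. box [0,28]×[0,58]: [(0, 0) (28, 0) (28, 58) (0, 58)]
2. ⊥bis P9·P0 via (10.415,28.72): [(0, 0) (17.265, 0) (3.4314, 58) (0, 58)]  |A|=600.1966
3. ⊥bis P9·P1 via (9.355,26.425): [(0, 5.6478) (10.4058, 28.7587) (3.4314, 58) (0, 58)]  |A|=322.5523
4. ⊥bis P9·P2 via (14.995,34.785): [(0, 53.1525) (0, 5.6478) (10.4058, 28.7587) (6.4811, 45.2138)]  |A|=284.9064
5. ⊥bis P9·P3 via (10.9,35.925): [(0, 41.9457) (0, 5.6478) (10.4058, 28.7587) (8.3622, 37.3268)]  |A|=219.9581
6. ⊥bis P9·P4 via (6.355,34.245): [(0, 34.2107) (0, 5.6478) (10.4058, 28.7587) (9.0937, 34.2598)]  |A|=173.6542
7. ⊥bis P9·P5 via (13.78,15.605): [(0, 34.2107) (0, 7.227) (0.9791, 7.8223) (10.4058, 28.7587) (9.0937, 34.2598)]  |A|=172.8811
8. ⊥bis P9·P6 via (13.175,26.98): [(0, 34.2107) (0, 7.227) (0.9791, 7.8223) (10.4058, 28.7587) (9.0937, 34.2598)]  |A|=172.8811
9. ⊥bis P9·P7 via (7.41,38.75): [(0, 34.2107) (0, 7.227) (0.9791, 7.8223) (10.4058, 28.7587) (9.0937, 34.2598)]  |A|=172.8811
10. ⊥bis P9·P8 via (15.535,32.945): [(0, 34.2107) (0, 7.227) (0.9791, 7.8223) (10.4058, 28.7587) (9.0937, 34.2598)]  |A|=172.8811
11. canonical 5-gon: [(0, 34.2107) (0, 7.227) (0.9791, 7.8223) (10.4058, 28.7587) (9.0937, 34.2598)]
12. shoelace: 172.8811

Area of P9's cell: 172.8811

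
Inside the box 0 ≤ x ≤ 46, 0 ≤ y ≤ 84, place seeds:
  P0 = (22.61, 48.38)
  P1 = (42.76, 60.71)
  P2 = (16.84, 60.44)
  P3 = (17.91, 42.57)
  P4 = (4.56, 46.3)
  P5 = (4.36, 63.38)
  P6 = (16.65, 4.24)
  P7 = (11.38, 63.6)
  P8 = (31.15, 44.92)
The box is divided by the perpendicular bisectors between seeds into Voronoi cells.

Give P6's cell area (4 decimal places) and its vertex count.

Area of P6's cell: 1011.9555 (6 vertices)

1. box [0,46]×[0,84]: [(0, 0) (46, 0) (46, 84) (0, 84)]
2. ⊥bis P6·P0 via (19.63,26.31): [(0, 28.9605) (0, 0) (46, 0) (46, 22.7494)]  |A|=1189.3284
3. ⊥bis P6·P1 via (29.705,32.475): [(0, 28.9605) (0, 0) (46, 0) (46, 22.7494)]  |A|=1189.3284
4. ⊥bis P6·P2 via (16.745,32.34): [(0, 28.9605) (0, 0) (46, 0) (46, 22.7494)]  |A|=1189.3284
5. ⊥bis P6·P3 via (17.28,23.405): [(0, 23.973) (0, 0) (46, 0) (46, 22.4609)]  |A|=1067.9806
6. ⊥bis P6·P4 via (10.605,25.27): [(5.4677, 23.7933) (0, 22.2216) (0, 0) (46, 0) (46, 22.4609)]  |A|=1063.1925
7. ⊥bis P6·P5 via (10.505,33.81): [(5.4677, 23.7933) (0, 22.2216) (0, 0) (46, 0) (46, 22.4609)]  |A|=1063.1925
8. ⊥bis P6·P7 via (14.015,33.92): [(5.4677, 23.7933) (0, 22.2216) (0, 0) (46, 0) (46, 22.4609)]  |A|=1063.1925
9. ⊥bis P6·P8 via (23.9,24.58): [(28.2039, 23.0459) (5.4677, 23.7933) (0, 22.2216) (0, 0) (46, 0) (46, 16.7027)]  |A|=1011.9555
10. canonical 6-gon: [(28.2039, 23.0459) (5.4677, 23.7933) (0, 22.2216) (0, 0) (46, 0) (46, 16.7027)]
11. shoelace: 1011.9555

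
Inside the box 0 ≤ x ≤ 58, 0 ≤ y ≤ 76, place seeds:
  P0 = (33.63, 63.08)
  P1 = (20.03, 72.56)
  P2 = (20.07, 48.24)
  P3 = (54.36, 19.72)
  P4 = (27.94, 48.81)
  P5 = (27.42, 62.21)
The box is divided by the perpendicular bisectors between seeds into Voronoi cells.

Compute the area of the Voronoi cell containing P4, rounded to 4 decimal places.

Area of P4's cell: 569.8787

1. box [0,58]×[0,76]: [(0, 0) (58, 0) (58, 76) (0, 76)]
2. ⊥bis P4·P0 via (30.785,55.945): [(0, 68.2202) (0, 0) (58, 0) (58, 45.0933)]  |A|=3286.0914
3. ⊥bis P4·P1 via (23.985,60.685): [(21.2129, 59.7618) (0, 52.6967) (0, 0) (58, 0) (58, 45.0933)]  |A|=3121.4426
4. ⊥bis P4·P2 via (24.005,48.525): [(23.25, 58.9495) (27.5195, 0) (58, 0) (58, 45.0933)]  |A|=1681.9015
5. ⊥bis P4·P3 via (41.15,34.265): [(54.5759, 46.4586) (23.25, 58.9495) (26.0322, 20.5348)]  |A|=584.3117
6. ⊥bis P4·P5 via (27.68,55.51): [(54.5759, 46.4586) (31.5038, 55.6584) (23.5108, 55.3482) (26.0322, 20.5348)]  |A|=569.8787
7. canonical 4-gon: [(54.5759, 46.4586) (31.5038, 55.6584) (23.5108, 55.3482) (26.0322, 20.5348)]
8. shoelace: 569.8787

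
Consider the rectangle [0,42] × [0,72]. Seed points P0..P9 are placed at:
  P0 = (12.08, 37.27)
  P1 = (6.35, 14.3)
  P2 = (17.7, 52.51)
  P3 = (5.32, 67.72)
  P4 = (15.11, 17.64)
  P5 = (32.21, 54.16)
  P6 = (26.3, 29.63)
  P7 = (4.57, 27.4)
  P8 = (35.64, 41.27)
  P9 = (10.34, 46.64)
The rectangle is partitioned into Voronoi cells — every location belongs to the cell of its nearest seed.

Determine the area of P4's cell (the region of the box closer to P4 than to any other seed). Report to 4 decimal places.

Area of P4's cell: 509.9722

1. box [0,42]×[0,72]: [(0, 0) (42, 0) (42, 72) (0, 72)]
2. ⊥bis P4·P0 via (13.595,27.455): [(0, 25.3565) (0, 0) (42, 0) (42, 31.8395)]  |A|=1201.1161
3. ⊥bis P4·P1 via (10.73,15.97): [(6.7536, 26.399) (16.819, 0) (42, 0) (42, 31.8395)]  |A|=893.489
4. ⊥bis P4·P2 via (16.405,35.075): [(6.7536, 26.399) (16.819, 0) (42, 0) (42, 31.8395)]  |A|=893.489
5. ⊥bis P4·P3 via (10.215,42.68): [(6.7536, 26.399) (16.819, 0) (42, 0) (42, 31.8395)]  |A|=893.489
6. ⊥bis P4·P5 via (23.66,35.9): [(34.7289, 30.7171) (6.7536, 26.399) (16.819, 0) (42, 0) (42, 27.3125)]  |A|=877.0311
7. ⊥bis P4·P6 via (20.705,23.635): [(16.1837, 27.8546) (6.7536, 26.399) (16.819, 0) (42, 0) (42, 3.7609)]  |A|=531.0466
8. ⊥bis P4·P7 via (9.84,22.52): [(16.1837, 27.8546) (14.5457, 27.6017) (8.7014, 21.2904) (16.819, 0) (42, 0) (42, 3.7609)]  |A|=509.9722
9. ⊥bis P4·P8 via (25.375,29.455): [(16.1837, 27.8546) (14.5457, 27.6017) (8.7014, 21.2904) (16.819, 0) (42, 0) (42, 3.7609)]  |A|=509.9722
10. ⊥bis P4·P9 via (12.725,32.14): [(16.1837, 27.8546) (14.5457, 27.6017) (8.7014, 21.2904) (16.819, 0) (42, 0) (42, 3.7609)]  |A|=509.9722
11. canonical 6-gon: [(16.1837, 27.8546) (14.5457, 27.6017) (8.7014, 21.2904) (16.819, 0) (42, 0) (42, 3.7609)]
12. shoelace: 509.9722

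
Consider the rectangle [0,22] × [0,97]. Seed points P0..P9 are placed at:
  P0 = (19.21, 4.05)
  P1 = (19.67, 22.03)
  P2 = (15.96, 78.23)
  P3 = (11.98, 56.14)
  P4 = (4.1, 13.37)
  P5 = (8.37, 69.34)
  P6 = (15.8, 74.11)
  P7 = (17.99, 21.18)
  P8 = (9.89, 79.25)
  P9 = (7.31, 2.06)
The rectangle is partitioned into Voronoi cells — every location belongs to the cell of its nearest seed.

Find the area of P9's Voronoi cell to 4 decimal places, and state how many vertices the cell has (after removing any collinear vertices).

1. box [0,22]×[0,97]: [(0, 0) (22, 0) (22, 97) (0, 97)]
2. ⊥bis P9·P0 via (13.26,3.055): [(0, 82.3485) (0, 0) (13.7709, 0)]  |A|=567.0054
3. ⊥bis P9·P1 via (13.49,12.045): [(11.5565, 13.2417) (0, 20.3943) (0, 0) (13.7709, 0)]  |A|=209.0186
4. ⊥bis P9·P2 via (11.635,40.145): [(11.5565, 13.2417) (0, 20.3943) (0, 0) (13.7709, 0)]  |A|=209.0186
5. ⊥bis P9·P3 via (9.645,29.1): [(11.5565, 13.2417) (0, 20.3943) (0, 0) (13.7709, 0)]  |A|=209.0186
6. ⊥bis P9·P4 via (5.705,7.715): [(12.1737, 9.5509) (0, 6.0958) (0, 0) (13.7709, 0)]  |A|=102.8667
7. ⊥bis P9·P5 via (7.84,35.7): [(12.1737, 9.5509) (0, 6.0958) (0, 0) (13.7709, 0)]  |A|=102.8667
8. ⊥bis P9·P6 via (11.555,38.085): [(12.1737, 9.5509) (0, 6.0958) (0, 0) (13.7709, 0)]  |A|=102.8667
9. ⊥bis P9·P7 via (12.65,11.62): [(12.1737, 9.5509) (0, 6.0958) (0, 0) (13.7709, 0)]  |A|=102.8667
10. ⊥bis P9·P8 via (8.6,40.655): [(12.1737, 9.5509) (0, 6.0958) (0, 0) (13.7709, 0)]  |A|=102.8667
11. canonical 4-gon: [(12.1737, 9.5509) (0, 6.0958) (0, 0) (13.7709, 0)]
12. shoelace: 102.8667

Area of P9's cell: 102.8667 (4 vertices)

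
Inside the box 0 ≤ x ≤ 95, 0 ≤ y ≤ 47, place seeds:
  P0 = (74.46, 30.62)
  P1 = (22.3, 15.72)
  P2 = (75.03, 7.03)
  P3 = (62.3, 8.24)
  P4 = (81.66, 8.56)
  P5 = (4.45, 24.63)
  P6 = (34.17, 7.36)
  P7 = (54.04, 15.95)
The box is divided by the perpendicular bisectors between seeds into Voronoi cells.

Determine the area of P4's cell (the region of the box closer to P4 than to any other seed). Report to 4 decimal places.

1. box [0,95]×[0,47]: [(0, 0) (95, 0) (95, 47) (0, 47)]
2. ⊥bis P4·P0 via (78.06,19.59): [(18.0384, 0) (95, 0) (95, 25.1189)]  |A|=966.596
3. ⊥bis P4·P1 via (51.98,12.14): [(51.8466, 11.0344) (50.5157, 0) (95, 0) (95, 25.1189)]  |A|=787.4122
4. ⊥bis P4·P2 via (78.345,7.795): [(75.7938, 18.8503) (80.1438, 0) (95, 0) (95, 25.1189)]  |A|=381.2417
5. ⊥bis P4·P3 via (71.98,8.4): [(75.7938, 18.8503) (80.1438, 0) (95, 0) (95, 25.1189)]  |A|=381.2417
6. ⊥bis P4·P5 via (43.055,16.595): [(75.7938, 18.8503) (80.1438, 0) (95, 0) (95, 25.1189)]  |A|=381.2417
7. ⊥bis P4·P6 via (57.915,7.96): [(75.7938, 18.8503) (80.1438, 0) (95, 0) (95, 25.1189)]  |A|=381.2417
8. ⊥bis P4·P7 via (67.85,12.255): [(75.7938, 18.8503) (80.1438, 0) (95, 0) (95, 25.1189)]  |A|=381.2417
9. canonical 4-gon: [(75.7938, 18.8503) (80.1438, 0) (95, 0) (95, 25.1189)]
10. shoelace: 381.2417

Area of P4's cell: 381.2417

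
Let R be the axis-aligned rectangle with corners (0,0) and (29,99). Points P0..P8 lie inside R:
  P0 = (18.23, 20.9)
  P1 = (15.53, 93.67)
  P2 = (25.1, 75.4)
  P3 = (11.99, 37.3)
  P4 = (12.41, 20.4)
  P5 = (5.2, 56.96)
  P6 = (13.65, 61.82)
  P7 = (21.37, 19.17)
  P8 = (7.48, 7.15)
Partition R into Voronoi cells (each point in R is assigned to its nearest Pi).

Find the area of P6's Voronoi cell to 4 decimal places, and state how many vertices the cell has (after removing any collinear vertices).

Area of P6's cell: 457.0429 (6 vertices)

1. box [0,29]×[0,99]: [(0, 0) (29, 0) (29, 99) (0, 99)]
2. ⊥bis P6·P0 via (15.94,41.36): [(0, 39.5759) (29, 42.8217) (29, 99) (0, 99)]  |A|=1676.234
3. ⊥bis P6·P1 via (14.59,77.745): [(0, 78.6062) (0, 39.5759) (29, 42.8217) (29, 76.8944)]  |A|=1059.9931
4. ⊥bis P6·P2 via (19.375,68.61): [(8.0853, 78.129) (0, 78.6062) (0, 39.5759) (29, 42.8217) (29, 60.4947)]  |A|=888.4948
5. ⊥bis P6·P3 via (12.82,49.56): [(8.0853, 78.129) (0, 78.6062) (0, 50.4279) (29, 48.4646) (29, 60.4947)]  |A|=649.3191
6. ⊥bis P6·P4 via (13.03,41.11): [(8.0853, 78.129) (0, 78.6062) (0, 50.4279) (29, 48.4646) (29, 60.4947)]  |A|=649.3191
7. ⊥bis P6·P5 via (9.425,59.39): [(8.0853, 78.129) (0, 78.6062) (0, 75.7771) (15.1702, 49.4009) (29, 48.4646) (29, 60.4947)]  |A|=457.0429
8. ⊥bis P6·P7 via (17.51,40.495): [(8.0853, 78.129) (0, 78.6062) (0, 75.7771) (15.1702, 49.4009) (29, 48.4646) (29, 60.4947)]  |A|=457.0429
9. ⊥bis P6·P8 via (10.565,34.485): [(8.0853, 78.129) (0, 78.6062) (0, 75.7771) (15.1702, 49.4009) (29, 48.4646) (29, 60.4947)]  |A|=457.0429
10. canonical 6-gon: [(8.0853, 78.129) (0, 78.6062) (0, 75.7771) (15.1702, 49.4009) (29, 48.4646) (29, 60.4947)]
11. shoelace: 457.0429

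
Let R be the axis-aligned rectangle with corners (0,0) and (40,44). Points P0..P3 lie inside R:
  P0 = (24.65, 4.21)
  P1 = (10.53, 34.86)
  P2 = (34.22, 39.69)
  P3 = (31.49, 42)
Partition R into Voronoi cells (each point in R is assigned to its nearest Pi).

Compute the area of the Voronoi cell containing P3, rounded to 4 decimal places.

1. box [0,40]×[0,44]: [(0, 0) (40, 0) (40, 44) (0, 44)]
2. ⊥bis P3·P0 via (28.07,23.105): [(0, 28.1857) (40, 20.9457) (40, 44) (0, 44)]  |A|=777.3731
3. ⊥bis P3·P1 via (21.01,38.43): [(26.1096, 23.4598) (40, 20.9457) (40, 44) (19.1126, 44)]  |A|=374.6327
4. ⊥bis P3·P2 via (32.855,40.845): [(23.8233, 30.1712) (35.5246, 44) (19.1126, 44)]  |A|=113.4791
5. canonical 3-gon: [(23.8233, 30.1712) (35.5246, 44) (19.1126, 44)]
6. shoelace: 113.4791

Area of P3's cell: 113.4791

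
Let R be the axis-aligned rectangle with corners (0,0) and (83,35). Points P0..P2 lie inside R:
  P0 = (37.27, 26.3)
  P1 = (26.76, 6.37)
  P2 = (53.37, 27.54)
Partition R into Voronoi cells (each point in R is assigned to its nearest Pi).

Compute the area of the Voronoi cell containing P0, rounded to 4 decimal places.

Area of P0's cell: 632.2412

1. box [0,83]×[0,35]: [(0, 0) (83, 0) (83, 35) (0, 35)]
2. ⊥bis P0·P1 via (32.015,16.335): [(0, 33.218) (62.9909, 0) (83, 0) (83, 35) (0, 35)]  |A|=1858.7852
3. ⊥bis P0·P2 via (45.32,26.92): [(0, 33.218) (46.733, 8.5735) (44.6977, 35) (0, 35)]  |A|=632.2412
4. canonical 4-gon: [(0, 33.218) (46.733, 8.5735) (44.6977, 35) (0, 35)]
5. shoelace: 632.2412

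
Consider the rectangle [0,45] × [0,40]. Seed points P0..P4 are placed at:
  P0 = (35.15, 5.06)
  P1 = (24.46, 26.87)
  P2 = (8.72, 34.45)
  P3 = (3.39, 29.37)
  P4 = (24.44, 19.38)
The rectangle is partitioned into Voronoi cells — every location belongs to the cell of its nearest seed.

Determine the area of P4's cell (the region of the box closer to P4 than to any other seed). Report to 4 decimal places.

1. box [0,45]×[0,40]: [(0, 0) (45, 0) (45, 40) (0, 40)]
2. ⊥bis P4·P0 via (29.795,12.22): [(0, 0) (13.456, 0) (45, 23.5919) (45, 40) (0, 40)]  |A|=1427.9089
3. ⊥bis P4·P1 via (24.45,23.125): [(0, 23.1903) (0, 0) (13.456, 0) (44.3048, 23.072)]  |A|=668.9496
4. ⊥bis P4·P2 via (16.58,26.915): [(12.9761, 23.1556) (0, 9.6199) (0, 0) (13.456, 0) (44.3048, 23.072)]  |A|=580.9042
5. ⊥bis P4·P3 via (13.915,24.375): [(13.3359, 23.1547) (2.347, 0) (13.456, 0) (44.3048, 23.072)]  |A|=487.1464
6. canonical 4-gon: [(13.3359, 23.1547) (2.347, 0) (13.456, 0) (44.3048, 23.072)]
7. shoelace: 487.1464

Area of P4's cell: 487.1464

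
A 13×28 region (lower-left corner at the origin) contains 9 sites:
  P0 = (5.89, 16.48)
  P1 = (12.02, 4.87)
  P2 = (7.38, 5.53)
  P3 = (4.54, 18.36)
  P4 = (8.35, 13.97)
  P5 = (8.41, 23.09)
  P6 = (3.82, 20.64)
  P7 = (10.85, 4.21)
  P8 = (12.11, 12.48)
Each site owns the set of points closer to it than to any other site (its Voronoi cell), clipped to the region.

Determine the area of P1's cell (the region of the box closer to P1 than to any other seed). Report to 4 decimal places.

1. box [0,13]×[0,28]: [(0, 0) (13, 0) (13, 28) (0, 28)]
2. ⊥bis P1·P0 via (8.955,10.675): [(0, 5.9468) (0, 0) (13, 0) (13, 12.8107)]  |A|=121.9241
3. ⊥bis P1·P2 via (9.7,5.2): [(10.6025, 11.5449) (8.9603, 0) (13, 0) (13, 12.8107)]  |A|=38.6755
4. ⊥bis P1·P3 via (8.28,11.615): [(10.6025, 11.5449) (8.9603, 0) (13, 0) (13, 12.8107)]  |A|=38.6755
5. ⊥bis P1·P4 via (10.185,9.42): [(10.3073, 9.4693) (8.9603, 0) (13, 0) (13, 10.5553)]  |A|=33.3376
6. ⊥bis P1·P5 via (10.215,13.98): [(10.3073, 9.4693) (8.9603, 0) (13, 0) (13, 10.5553)]  |A|=33.3376
7. ⊥bis P1·P6 via (7.92,12.755): [(10.3073, 9.4693) (8.9603, 0) (13, 0) (13, 10.5553)]  |A|=33.3376
8. ⊥bis P1·P7 via (11.435,4.54): [(10.3073, 9.4693) (9.9744, 7.1292) (13, 1.7657) (13, 10.5553)]  |A|=16.2667
9. ⊥bis P1·P8 via (12.065,8.675): [(10.1974, 8.6971) (9.9744, 7.1292) (13, 1.7657) (13, 8.6639)]  |A|=12.6364
10. canonical 4-gon: [(10.1974, 8.6971) (9.9744, 7.1292) (13, 1.7657) (13, 8.6639)]
11. shoelace: 12.6364

Area of P1's cell: 12.6364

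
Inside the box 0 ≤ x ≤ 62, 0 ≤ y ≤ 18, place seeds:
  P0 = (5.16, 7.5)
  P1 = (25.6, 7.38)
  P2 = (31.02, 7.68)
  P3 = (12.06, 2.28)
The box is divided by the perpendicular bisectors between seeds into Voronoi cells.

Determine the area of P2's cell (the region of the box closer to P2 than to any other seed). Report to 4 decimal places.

Area of P2's cell: 607.8846

1. box [0,62]×[0,18]: [(0, 0) (62, 0) (62, 18) (0, 18)]
2. ⊥bis P2·P0 via (18.09,7.59): [(18.1428, 0) (62, 0) (62, 18) (18.0175, 18)]  |A|=790.5567
3. ⊥bis P2·P1 via (28.31,7.53): [(28.7268, 0) (62, 0) (62, 18) (27.7305, 18)]  |A|=607.8846
4. ⊥bis P2·P3 via (21.54,4.98): [(28.7268, 0) (62, 0) (62, 18) (27.7305, 18)]  |A|=607.8846
5. canonical 4-gon: [(28.7268, 0) (62, 0) (62, 18) (27.7305, 18)]
6. shoelace: 607.8846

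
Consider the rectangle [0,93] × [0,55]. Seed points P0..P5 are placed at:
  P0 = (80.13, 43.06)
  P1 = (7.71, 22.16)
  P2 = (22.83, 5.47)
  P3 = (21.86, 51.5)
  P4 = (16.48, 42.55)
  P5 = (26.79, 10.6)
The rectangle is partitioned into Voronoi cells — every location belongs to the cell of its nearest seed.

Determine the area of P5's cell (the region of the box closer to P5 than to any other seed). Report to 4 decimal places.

1. box [0,93]×[0,55]: [(0, 0) (93, 0) (93, 55) (0, 55)]
2. ⊥bis P5·P0 via (53.46,26.83): [(0, 0) (69.7874, 0) (36.3172, 55) (0, 55)]  |A|=2917.875
3. ⊥bis P5·P1 via (17.25,16.38): [(7.3258, 0) (69.7874, 0) (38.4877, 51.4333)]  |A|=1606.2996
4. ⊥bis P5·P2 via (24.81,8.035): [(16.2142, 14.6704) (35.219, 0) (69.7874, 0) (38.4877, 51.4333)]  |A|=1401.6984
5. ⊥bis P5·P3 via (24.325,31.05): [(26.281, 31.2858) (16.2142, 14.6704) (35.219, 0) (69.7874, 0) (49.0763, 34.0335)]  |A|=1188.8339
6. ⊥bis P5·P4 via (21.635,26.575): [(42.1676, 33.2007) (23.8623, 27.2937) (16.2142, 14.6704) (35.219, 0) (69.7874, 0) (49.0763, 34.0335)]  |A|=1159.4396
7. canonical 6-gon: [(42.1676, 33.2007) (23.8623, 27.2937) (16.2142, 14.6704) (35.219, 0) (69.7874, 0) (49.0763, 34.0335)]
8. shoelace: 1159.4396

Area of P5's cell: 1159.4396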